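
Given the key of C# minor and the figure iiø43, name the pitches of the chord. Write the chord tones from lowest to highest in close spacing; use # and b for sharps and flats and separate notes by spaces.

In C# minor, scale degree 2 is D#, and the diatonic chord built there is a half-diminished seventh chord.
That chord is spelled D#-F#-A-C#.
The figured bass 43 indicates second inversion, placing the fifth (A) in the bass: A-C#-D#-F#.

A C# D# F#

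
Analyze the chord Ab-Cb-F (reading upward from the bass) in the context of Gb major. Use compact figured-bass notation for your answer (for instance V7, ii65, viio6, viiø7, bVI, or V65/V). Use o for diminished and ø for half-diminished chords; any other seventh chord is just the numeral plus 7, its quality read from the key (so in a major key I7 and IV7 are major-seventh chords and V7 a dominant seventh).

Stacked in thirds the chord is F-Ab-Cb: a diminished triad on F.
In Gb major, F is the leading tone; the diatonic diminished triad there is viio.
With Ab in the bass the chord is in first inversion, so the figured bass is 6.

viio6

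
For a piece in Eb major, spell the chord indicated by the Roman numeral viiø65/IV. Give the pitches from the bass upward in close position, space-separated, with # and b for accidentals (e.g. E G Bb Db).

Bb Db F G

The slash marks an applied leading-tone chord: viio of IV. In Eb major, IV is Ab, so the leading tone to it is G, a half step below.
Building a half-diminished seventh chord on G gives G-Bb-Db-F.
With the 65 figure the chord is in first inversion; from the bass Bb upward in close position it reads Bb-Db-F-G.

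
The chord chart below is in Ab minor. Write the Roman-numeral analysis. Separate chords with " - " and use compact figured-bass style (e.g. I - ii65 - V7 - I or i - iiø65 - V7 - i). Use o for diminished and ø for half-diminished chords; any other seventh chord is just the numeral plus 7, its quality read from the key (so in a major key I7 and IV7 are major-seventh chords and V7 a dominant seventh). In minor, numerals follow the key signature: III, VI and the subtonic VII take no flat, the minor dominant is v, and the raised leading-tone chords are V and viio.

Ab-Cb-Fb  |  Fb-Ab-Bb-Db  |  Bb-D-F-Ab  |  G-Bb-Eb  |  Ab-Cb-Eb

VI6 - iiø43 - V7/V - V6 - i

Ab-Cb-Fb: root Fb is the submediant; major triad there is VI6.
Fb-Ab-Bb-Db: half-diminished seventh chord on Bb = scale degree 2 → iiø43.
Bb-D-F-Ab: a dominant seventh chord on Bb, the applied dominant of V → V7/V.
G-Bb-Eb has root Eb, degree 5 in Ab minor, so V6.
Ab-Cb-Eb has root Ab, degree 1 in Ab minor, so i.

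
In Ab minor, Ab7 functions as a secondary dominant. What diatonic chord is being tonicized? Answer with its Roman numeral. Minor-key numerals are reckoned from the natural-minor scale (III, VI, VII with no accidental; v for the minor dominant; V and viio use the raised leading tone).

iv

The chord is a dominant seventh chord on Ab.
A dominant resolves down a perfect fifth: Ab → Db. In Ab minor, Db is scale degree 4, i.e. iv.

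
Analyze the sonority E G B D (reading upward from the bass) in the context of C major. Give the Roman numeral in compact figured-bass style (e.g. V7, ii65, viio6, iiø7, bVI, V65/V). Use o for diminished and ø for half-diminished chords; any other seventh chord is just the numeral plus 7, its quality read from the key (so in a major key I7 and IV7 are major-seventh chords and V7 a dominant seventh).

iii7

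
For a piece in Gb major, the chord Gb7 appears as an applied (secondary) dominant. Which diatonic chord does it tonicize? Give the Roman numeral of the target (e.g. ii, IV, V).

IV

The chord is a dominant seventh chord on Gb.
A dominant resolves down a perfect fifth: Gb → Cb. In Gb major, Cb is scale degree 4, i.e. IV.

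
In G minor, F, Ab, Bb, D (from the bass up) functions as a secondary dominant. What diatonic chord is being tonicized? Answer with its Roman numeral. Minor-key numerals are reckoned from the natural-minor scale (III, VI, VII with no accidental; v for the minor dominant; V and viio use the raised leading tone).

The chord is a dominant seventh chord on Bb.
A dominant resolves down a perfect fifth: Bb → Eb. In G minor, Eb is scale degree 6, i.e. VI.

VI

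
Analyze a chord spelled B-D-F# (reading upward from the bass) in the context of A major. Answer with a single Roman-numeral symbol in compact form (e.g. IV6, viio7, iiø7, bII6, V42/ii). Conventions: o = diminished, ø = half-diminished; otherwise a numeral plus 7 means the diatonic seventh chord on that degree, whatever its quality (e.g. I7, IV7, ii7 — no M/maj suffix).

ii

Stacked in thirds the chord is B-D-F#: a minor triad on B.
B is scale degree 2 in A major, and a minor triad on that degree is written ii.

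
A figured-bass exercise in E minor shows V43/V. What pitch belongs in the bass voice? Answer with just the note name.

C#

The applied chord V43/V is rooted on F#: F#-A#-C#-E.
The figure 43 means second inversion — the fifth is in the bass.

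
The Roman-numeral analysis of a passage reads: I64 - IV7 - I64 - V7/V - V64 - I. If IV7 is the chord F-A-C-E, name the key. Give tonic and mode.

The chord Fmaj7 is a major seventh chord rooted on F; its label is IV7.
Counting down 3 scale steps from F places the tonic on C; a major seventh chord on degree 4 is diatonic only in major.

C major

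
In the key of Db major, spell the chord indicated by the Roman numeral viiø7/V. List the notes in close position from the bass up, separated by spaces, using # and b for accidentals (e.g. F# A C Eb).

The slash marks an applied leading-tone chord: viio of V. In Db major, V is Ab, so the leading tone to it is G, a half step below.
Building a half-diminished seventh chord on G gives G-Bb-Db-F.

G Bb Db F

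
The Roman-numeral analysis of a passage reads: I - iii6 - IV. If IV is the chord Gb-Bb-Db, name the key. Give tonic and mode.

The anchor chord is a major triad on Gb, labeled IV.
IV on Gb implies Gb is the subdominant; that puts the tonic at Db, and the uppercase numeral fits major mode.

Db major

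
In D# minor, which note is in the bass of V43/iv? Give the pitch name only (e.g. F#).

A#

The applied chord V43/iv is rooted on D#: D#-F##-A#-C#.
The figure 43 means second inversion — the fifth is in the bass.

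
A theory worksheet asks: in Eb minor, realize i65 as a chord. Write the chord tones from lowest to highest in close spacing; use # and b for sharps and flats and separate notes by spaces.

In Eb minor, the first degree is Eb, and the diatonic chord built there is a minor seventh chord.
That chord is spelled Eb-Gb-Bb-Db.
The figured bass 65 indicates first inversion, placing the third (Gb) in the bass: Gb-Bb-Db-Eb.

Gb Bb Db Eb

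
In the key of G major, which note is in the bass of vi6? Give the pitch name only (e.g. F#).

vi in G major has root E; the chord is E-G-B.
The figure 6 means first inversion — the third is in the bass.

G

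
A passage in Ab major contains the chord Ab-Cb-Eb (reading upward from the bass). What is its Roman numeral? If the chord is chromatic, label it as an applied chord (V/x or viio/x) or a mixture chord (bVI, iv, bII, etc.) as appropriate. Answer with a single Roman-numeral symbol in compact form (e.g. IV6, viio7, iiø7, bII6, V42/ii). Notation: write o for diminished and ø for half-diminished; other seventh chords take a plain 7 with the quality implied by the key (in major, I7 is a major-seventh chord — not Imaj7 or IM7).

The pitches Ab-Cb-Eb form a minor triad rooted on Ab.
Ab is the first degree of Ab major. This is the minor tonic, borrowed from the parallel minor.

i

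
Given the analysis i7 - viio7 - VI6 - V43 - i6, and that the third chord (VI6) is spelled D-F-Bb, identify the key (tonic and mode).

D minor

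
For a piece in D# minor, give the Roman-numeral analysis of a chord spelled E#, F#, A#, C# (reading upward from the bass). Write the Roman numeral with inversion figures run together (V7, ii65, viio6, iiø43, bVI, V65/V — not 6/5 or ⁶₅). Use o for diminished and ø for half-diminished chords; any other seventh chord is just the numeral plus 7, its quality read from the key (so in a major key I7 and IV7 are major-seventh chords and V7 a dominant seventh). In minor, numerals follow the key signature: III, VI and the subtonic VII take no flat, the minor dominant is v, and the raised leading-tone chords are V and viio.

III42

The pitches F#-A#-C#-E# form a major seventh chord rooted on F#.
F# is scale degree 3 in D# minor, and a major seventh chord on that degree is written III7.
With E# in the bass the chord is in third inversion, so the figured bass is 42.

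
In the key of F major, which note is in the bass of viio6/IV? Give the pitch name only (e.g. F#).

The applied chord viio6/IV is rooted on A: A-C-Eb.
The figure 6 means first inversion — the third is in the bass.

C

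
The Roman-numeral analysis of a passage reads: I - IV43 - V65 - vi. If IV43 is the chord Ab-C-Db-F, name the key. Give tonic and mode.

Ab major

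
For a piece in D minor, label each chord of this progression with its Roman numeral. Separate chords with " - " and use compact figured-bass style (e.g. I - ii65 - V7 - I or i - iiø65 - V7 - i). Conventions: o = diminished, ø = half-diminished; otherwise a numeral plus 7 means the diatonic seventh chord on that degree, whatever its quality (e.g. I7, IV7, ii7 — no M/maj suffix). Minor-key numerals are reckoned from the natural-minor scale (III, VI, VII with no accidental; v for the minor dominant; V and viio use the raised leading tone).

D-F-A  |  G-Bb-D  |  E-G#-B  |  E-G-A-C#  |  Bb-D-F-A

D-F-A: root D is the tonic; minor triad there is i.
G-Bb-D: minor triad on G = scale degree 4 → iv.
E-G#-B: chromatic; E is V of V, so V/V.
E-G-A-C#: root A is the dominant; dominant seventh chord there is V43.
Bb-D-F-A has root Bb, degree 6 in D minor, so VI7.

i - iv - V/V - V43 - VI7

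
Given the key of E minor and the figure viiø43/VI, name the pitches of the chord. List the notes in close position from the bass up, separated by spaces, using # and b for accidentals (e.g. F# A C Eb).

viiø43/VI is a secondary leading-tone chord. The target VI is C in E minor; the applied chord is rooted a semitone below, on B.
Building a half-diminished seventh chord on B gives B-D-F-A.
With the 43 figure the chord is in second inversion; from the bass F upward in close position it reads F-A-B-D.

F A B D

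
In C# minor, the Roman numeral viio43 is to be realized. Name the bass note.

F#

viio in C# minor has root B#; the chord is B#-D#-F#-A.
The figure 43 means second inversion — the fifth is in the bass.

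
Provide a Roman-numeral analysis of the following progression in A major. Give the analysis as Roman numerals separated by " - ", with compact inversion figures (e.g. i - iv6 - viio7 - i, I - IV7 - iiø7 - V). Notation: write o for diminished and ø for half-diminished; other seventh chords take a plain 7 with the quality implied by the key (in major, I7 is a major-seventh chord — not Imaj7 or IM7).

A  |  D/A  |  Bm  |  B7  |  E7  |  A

A: root A is the tonic; major triad there is I.
D/A has root D, degree 4 in A major, so IV64.
Bm has root B, degree 2 in A major, so ii.
B7 is the secondary dominant of V (dominant seventh chord on B): V7/V.
E7: root E is the dominant; dominant seventh chord there is V7.
A: major triad on A = scale degree 1 → I.

I - IV64 - ii - V7/V - V7 - I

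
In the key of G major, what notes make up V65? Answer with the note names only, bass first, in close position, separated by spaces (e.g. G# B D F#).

The numeral's case and figure indicate a dominant seventh chord. In G major its root, the dominant, is D.
Stacking thirds from D gives D-F#-A-C.
The figured bass 65 indicates first inversion, placing the third (F#) in the bass: F#-A-C-D.

F# A C D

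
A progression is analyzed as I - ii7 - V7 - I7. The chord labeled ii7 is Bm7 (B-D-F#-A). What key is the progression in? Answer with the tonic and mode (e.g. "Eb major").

The anchor chord is a minor seventh chord on B, labeled ii7.
ii7 on B implies B is the supertonic; that puts the tonic at A, and the lowercase numeral fits major mode.

A major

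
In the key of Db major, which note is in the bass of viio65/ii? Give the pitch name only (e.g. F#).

F

The applied chord viio65/ii is rooted on D: D-F-Ab-Cb.
The figure 65 means first inversion — the third is in the bass.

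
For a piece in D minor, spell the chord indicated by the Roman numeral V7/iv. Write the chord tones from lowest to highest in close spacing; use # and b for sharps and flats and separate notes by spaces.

V7/iv is a secondary dominant — the dominant seventh of iv. iv in D minor is G, so the applied chord's root is D, a perfect fifth above.
Building a dominant seventh chord on D gives D-F#-A-C.

D F# A C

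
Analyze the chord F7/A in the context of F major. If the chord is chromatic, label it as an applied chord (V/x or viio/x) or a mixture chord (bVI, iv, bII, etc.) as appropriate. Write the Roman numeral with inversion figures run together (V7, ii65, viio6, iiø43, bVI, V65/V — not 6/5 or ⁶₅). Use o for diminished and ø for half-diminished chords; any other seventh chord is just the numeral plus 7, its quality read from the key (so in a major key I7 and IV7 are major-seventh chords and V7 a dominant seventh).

Stacked in thirds the chord is F-A-C-Eb: a dominant seventh chord on F.
F is not a diatonic chord root with this quality in F major, but it lies a perfect fifth above Bb (IV), so the chord functions as an applied dominant of IV.
With A in the bass the chord is in first inversion, so the figured bass is 65.

V65/IV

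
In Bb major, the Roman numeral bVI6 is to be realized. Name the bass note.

Bb

bVI in Bb major has root Gb; the chord is Gb-Bb-Db.
The figure 6 means first inversion — the third is in the bass.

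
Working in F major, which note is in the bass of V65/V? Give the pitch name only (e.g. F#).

The applied chord V65/V is rooted on G: G-B-D-F.
The figure 65 means first inversion — the third is in the bass.

B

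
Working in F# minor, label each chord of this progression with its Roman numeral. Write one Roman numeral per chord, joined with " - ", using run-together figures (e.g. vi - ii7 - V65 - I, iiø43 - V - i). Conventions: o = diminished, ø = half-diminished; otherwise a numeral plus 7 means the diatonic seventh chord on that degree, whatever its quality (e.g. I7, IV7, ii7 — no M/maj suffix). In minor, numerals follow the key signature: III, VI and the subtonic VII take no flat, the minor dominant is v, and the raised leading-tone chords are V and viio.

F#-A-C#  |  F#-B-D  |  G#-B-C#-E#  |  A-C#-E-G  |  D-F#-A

F#-A-C#: root F# is the tonic; minor triad there is i.
F#-B-D: root B is the subdominant; minor triad there is iv64.
G#-B-C#-E#: dominant seventh chord on C# = scale degree 5 → V43.
A-C#-E-G: chromatic; A is V of VI, so V7/VI.
D-F#-A: root D is the submediant; major triad there is VI.

i - iv64 - V43 - V7/VI - VI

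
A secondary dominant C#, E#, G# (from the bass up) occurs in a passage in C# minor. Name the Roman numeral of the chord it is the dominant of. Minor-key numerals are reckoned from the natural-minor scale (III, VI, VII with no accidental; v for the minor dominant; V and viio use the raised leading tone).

iv

The chord is a major triad on C#.
A dominant resolves down a perfect fifth: C# → F#. In C# minor, F# is scale degree 4, i.e. iv.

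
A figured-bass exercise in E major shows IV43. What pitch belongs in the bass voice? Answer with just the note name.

E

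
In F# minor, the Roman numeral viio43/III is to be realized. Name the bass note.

The applied chord viio43/III is rooted on G#: G#-B-D-F.
The figure 43 means second inversion — the fifth is in the bass.

D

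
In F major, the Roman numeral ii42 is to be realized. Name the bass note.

F

ii in F major has root G; the chord is G-Bb-D-F.
The figure 42 means third inversion — the seventh is in the bass.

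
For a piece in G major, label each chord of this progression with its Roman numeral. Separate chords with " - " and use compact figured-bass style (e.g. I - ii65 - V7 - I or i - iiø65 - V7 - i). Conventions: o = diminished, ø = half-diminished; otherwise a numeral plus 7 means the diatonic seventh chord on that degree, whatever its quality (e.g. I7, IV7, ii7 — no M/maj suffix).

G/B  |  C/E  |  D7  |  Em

I6 - IV6 - V7 - vi

G/B: major triad on G = scale degree 1 → I6.
C/E has root C, degree 4 in G major, so IV6.
D7: root D is the dominant; dominant seventh chord there is V7.
Em: minor triad on E = scale degree 6 → vi.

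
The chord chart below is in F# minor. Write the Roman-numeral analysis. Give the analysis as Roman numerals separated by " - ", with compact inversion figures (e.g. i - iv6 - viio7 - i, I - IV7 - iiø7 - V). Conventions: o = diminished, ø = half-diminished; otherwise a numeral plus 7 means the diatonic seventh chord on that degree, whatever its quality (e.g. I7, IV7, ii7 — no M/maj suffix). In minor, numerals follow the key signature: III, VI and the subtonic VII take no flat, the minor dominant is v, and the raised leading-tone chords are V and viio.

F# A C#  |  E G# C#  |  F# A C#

F#-A-C#: minor triad on F# = scale degree 1 → i.
E-G#-C#: root C# is the dominant; minor triad there is v6.
F#-A-C# has root F#, degree 1 in F# minor, so i.

i - v6 - i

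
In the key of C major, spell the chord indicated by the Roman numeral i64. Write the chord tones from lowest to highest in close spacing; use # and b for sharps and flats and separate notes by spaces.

G C Eb

i64 is the minor tonic, borrowed from the parallel minor. In C major that root is C.
So the chord is C-Eb-G.
With the 64 figure the chord is in second inversion; from the bass G upward in close position it reads G-C-Eb.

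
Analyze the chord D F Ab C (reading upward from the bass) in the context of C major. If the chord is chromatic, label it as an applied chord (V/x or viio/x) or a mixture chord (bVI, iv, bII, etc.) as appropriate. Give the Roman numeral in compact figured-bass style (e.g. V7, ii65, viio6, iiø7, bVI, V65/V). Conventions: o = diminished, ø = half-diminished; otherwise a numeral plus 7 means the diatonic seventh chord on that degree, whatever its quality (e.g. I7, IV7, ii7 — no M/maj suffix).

The pitches D-F-Ab-C form a half-diminished seventh chord rooted on D.
D is the second degree of C major. This is the half-diminished supertonic seventh, borrowed from the parallel minor.

iiø7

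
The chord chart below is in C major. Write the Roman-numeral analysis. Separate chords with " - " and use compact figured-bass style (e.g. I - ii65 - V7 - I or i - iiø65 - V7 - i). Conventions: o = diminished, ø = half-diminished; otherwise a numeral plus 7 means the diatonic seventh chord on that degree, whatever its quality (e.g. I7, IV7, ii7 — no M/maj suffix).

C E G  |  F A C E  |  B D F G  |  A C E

C-E-G: major triad on C = scale degree 1 → I.
F-A-C-E: root F is the subdominant; major seventh chord there is IV7.
B-D-F-G has root G, degree 5 in C major, so V65.
A-C-E: minor triad on A = scale degree 6 → vi.

I - IV7 - V65 - vi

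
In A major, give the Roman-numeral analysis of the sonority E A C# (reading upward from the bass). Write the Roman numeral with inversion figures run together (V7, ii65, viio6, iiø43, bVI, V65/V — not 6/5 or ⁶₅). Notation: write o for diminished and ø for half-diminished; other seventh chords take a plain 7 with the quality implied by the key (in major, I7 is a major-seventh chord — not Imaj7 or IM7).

The pitches A-C#-E form a major triad rooted on A.
In A major, A is the tonic; the diatonic major triad there is I.
With E in the bass the chord is in second inversion, so the figured bass is 64.

I64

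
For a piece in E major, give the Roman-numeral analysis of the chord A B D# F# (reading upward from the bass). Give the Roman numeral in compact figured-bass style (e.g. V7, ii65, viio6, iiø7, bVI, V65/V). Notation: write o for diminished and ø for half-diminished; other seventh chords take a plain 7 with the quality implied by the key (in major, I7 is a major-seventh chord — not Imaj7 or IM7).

V42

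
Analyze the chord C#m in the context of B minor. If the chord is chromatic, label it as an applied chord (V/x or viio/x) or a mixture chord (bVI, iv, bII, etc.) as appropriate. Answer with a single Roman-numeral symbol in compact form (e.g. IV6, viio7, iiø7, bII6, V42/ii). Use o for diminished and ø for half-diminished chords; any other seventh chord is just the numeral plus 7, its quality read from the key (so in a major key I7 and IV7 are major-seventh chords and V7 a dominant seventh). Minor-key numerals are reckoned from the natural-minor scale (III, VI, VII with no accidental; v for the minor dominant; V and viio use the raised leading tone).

ii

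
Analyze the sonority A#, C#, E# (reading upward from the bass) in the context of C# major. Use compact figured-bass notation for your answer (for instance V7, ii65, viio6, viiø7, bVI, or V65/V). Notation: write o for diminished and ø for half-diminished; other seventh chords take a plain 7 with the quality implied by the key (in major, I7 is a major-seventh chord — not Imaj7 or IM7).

Stacked in thirds the chord is A#-C#-E#: a minor triad on A#.
In C# major, A# is the submediant; the diatonic minor triad there is vi.

vi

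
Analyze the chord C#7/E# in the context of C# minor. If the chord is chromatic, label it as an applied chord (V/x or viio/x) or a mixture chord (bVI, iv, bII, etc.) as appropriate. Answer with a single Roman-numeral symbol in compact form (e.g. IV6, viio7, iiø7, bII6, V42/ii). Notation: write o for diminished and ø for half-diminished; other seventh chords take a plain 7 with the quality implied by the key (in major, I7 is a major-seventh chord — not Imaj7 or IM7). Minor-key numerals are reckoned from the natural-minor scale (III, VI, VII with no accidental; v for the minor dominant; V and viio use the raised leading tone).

V65/iv

The pitches C#-E#-G#-B form a dominant seventh chord rooted on C#.
C# is not a diatonic chord root with this quality in C# minor, but it lies a perfect fifth above F# (iv), so the chord functions as an applied dominant of iv.
With E# in the bass the chord is in first inversion, so the figured bass is 65.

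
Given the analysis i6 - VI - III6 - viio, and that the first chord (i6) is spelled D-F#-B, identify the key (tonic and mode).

i6 is given as D-F#-B — a minor triad with root B.
If B is scale degree 1 and the mode makes that degree carry a minor triad, the tonic is B and the mode is minor.

B minor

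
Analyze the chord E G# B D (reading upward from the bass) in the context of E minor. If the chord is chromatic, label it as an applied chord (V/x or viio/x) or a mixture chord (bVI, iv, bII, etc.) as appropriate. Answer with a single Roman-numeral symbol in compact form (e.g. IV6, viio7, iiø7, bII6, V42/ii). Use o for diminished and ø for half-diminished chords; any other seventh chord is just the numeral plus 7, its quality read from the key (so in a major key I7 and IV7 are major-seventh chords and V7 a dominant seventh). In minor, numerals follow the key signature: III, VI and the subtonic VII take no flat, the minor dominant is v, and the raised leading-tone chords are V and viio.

V7/iv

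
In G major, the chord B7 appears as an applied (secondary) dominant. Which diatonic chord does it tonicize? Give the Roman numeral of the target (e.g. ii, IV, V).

The chord is a dominant seventh chord on B.
A dominant resolves down a perfect fifth: B → E. In G major, E is scale degree 6, i.e. vi.

vi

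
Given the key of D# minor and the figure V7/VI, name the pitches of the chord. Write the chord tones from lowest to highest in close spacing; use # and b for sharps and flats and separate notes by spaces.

F# A# C# E

The slash means an applied dominant: we want the dominant of VI. In D# minor, VI is B major, and its dominant is built on F#.
Building a dominant seventh chord on F# gives F#-A#-C#-E.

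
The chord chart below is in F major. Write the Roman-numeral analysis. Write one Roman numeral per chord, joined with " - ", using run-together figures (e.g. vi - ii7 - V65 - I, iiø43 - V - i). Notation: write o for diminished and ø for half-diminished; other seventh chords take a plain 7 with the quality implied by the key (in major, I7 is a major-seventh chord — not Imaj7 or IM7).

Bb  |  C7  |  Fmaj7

Bb: root Bb is the subdominant; major triad there is IV.
C7 has root C, degree 5 in F major, so V7.
Fmaj7: root F is the tonic; major seventh chord there is I7.

IV - V7 - I7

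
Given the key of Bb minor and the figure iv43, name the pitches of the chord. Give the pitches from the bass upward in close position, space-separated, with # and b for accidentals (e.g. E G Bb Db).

The numeral's case and figure indicate a minor seventh chord. In Bb minor its root, scale degree 4, is Eb.
Stacking thirds from Eb gives Eb-Gb-Bb-Db.
With the 43 figure the chord is in second inversion; from the bass Bb upward in close position it reads Bb-Db-Eb-Gb.

Bb Db Eb Gb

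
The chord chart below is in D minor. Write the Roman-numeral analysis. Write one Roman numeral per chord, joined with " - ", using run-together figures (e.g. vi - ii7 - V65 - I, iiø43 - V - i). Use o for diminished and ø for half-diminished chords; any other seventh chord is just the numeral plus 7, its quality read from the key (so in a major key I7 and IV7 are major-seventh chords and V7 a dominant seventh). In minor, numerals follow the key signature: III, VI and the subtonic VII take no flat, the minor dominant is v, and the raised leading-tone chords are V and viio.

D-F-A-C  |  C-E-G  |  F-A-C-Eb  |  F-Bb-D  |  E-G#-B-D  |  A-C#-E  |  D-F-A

i7 - VII - V7/VI - VI64 - V7/V - V - i

D-F-A-C: minor seventh chord on D = scale degree 1 → i7.
C-E-G: major triad on C = scale degree 7 → VII.
F-A-C-Eb is the secondary dominant of VI (dominant seventh chord on F): V7/VI.
F-Bb-D: root Bb is the submediant; major triad there is VI64.
E-G#-B-D is the secondary dominant of V (dominant seventh chord on E): V7/V.
A-C#-E: major triad on A = scale degree 5 → V.
D-F-A has root D, degree 1 in D minor, so i.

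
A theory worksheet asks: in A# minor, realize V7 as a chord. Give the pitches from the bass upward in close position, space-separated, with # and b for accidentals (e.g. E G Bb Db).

E# G## B# D#

In A# minor, the fifth degree is E#. The dominant is major (leading tone raised), so V is a dominant seventh chord.
Stacking thirds from E# gives E#-G##-B#-D#.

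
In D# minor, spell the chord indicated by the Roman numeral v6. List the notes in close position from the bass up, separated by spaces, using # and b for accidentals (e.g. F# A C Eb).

C# E# A#

The numeral's case and figure indicate a minor triad. In D# minor its root, the fifth degree, is A#.
Stacking thirds from A# gives A#-C#-E#.
The figured bass 6 indicates first inversion, placing the third (C#) in the bass: C#-E#-A#.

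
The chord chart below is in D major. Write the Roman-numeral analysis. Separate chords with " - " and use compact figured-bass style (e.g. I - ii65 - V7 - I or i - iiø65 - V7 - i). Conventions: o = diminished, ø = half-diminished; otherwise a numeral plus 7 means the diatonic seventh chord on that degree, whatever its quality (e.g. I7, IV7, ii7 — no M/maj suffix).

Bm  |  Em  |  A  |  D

Bm: minor triad on B = scale degree 6 → vi.
Em has root E, degree 2 in D major, so ii.
A has root A, degree 5 in D major, so V.
D has root D, degree 1 in D major, so I.

vi - ii - V - I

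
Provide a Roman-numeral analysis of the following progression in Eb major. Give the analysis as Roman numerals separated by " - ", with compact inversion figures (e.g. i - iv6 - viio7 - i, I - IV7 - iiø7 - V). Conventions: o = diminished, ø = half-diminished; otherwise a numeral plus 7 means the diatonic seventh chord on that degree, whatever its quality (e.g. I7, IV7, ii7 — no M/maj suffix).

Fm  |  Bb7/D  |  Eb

ii - V65 - I

Fm: root F is the supertonic; minor triad there is ii.
Bb7/D has root Bb, degree 5 in Eb major, so V65.
Eb: root Eb is the tonic; major triad there is I.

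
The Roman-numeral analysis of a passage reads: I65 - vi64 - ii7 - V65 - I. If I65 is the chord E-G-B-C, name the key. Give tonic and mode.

C major

I65 is given as E-G-B-C — a major seventh chord with root C.
If C is scale degree 1 and the mode makes that degree carry a major seventh chord, the tonic is C and the mode is major.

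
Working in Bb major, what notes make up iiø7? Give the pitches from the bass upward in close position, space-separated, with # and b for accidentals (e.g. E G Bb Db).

C Eb Gb Bb

iiø7 is the half-diminished supertonic seventh, borrowed from the parallel minor. In Bb major that root is C.
So the chord is C-Eb-Gb-Bb.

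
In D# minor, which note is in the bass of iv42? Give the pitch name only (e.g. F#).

F#

iv in D# minor has root G#; the chord is G#-B-D#-F#.
The figure 42 means third inversion — the seventh is in the bass.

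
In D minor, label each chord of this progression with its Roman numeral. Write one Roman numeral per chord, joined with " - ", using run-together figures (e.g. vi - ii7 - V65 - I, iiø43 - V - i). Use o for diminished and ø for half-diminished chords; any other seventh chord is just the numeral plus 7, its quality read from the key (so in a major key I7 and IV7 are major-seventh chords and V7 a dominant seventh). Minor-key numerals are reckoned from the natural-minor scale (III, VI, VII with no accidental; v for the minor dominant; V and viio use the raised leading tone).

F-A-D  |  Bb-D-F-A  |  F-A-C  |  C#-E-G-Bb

F-A-D has root D, degree 1 in D minor, so i6.
Bb-D-F-A has root Bb, degree 6 in D minor, so VI7.
F-A-C has root F, degree 3 in D minor, so III.
C#-E-G-Bb: fully diminished seventh chord on C# = scale degree 7 → viio7.

i6 - VI7 - III - viio7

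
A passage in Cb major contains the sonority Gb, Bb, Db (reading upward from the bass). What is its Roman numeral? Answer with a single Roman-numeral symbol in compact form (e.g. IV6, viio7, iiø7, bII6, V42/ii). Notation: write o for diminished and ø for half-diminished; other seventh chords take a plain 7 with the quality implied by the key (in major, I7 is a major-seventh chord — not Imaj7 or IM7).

V

Stacked in thirds the chord is Gb-Bb-Db: a major triad on Gb.
In Cb major, Gb is the dominant; the diatonic major triad there is V.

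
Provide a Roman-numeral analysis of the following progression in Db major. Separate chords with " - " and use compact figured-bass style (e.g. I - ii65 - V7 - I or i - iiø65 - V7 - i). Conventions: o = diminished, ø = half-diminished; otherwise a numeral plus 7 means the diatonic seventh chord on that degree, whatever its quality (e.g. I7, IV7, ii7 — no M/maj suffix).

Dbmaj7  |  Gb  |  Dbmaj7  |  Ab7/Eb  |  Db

I7 - IV - I7 - V43 - I

Dbmaj7: root Db is the tonic; major seventh chord there is I7.
Gb: root Gb is the subdominant; major triad there is IV.
Dbmaj7 has root Db, degree 1 in Db major, so I7.
Ab7/Eb has root Ab, degree 5 in Db major, so V43.
Db has root Db, degree 1 in Db major, so I.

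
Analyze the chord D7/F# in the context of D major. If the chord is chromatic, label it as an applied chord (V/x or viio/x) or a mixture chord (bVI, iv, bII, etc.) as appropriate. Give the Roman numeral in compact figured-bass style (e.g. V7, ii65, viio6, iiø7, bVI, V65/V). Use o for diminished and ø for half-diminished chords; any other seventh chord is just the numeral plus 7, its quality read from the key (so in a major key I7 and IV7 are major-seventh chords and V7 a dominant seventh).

V65/IV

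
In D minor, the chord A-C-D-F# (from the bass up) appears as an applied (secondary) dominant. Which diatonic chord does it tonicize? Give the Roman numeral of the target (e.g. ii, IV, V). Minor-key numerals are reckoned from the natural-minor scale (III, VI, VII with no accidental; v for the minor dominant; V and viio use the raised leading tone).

iv

The chord is a dominant seventh chord on D.
A dominant resolves down a perfect fifth: D → G. In D minor, G is scale degree 4, i.e. iv.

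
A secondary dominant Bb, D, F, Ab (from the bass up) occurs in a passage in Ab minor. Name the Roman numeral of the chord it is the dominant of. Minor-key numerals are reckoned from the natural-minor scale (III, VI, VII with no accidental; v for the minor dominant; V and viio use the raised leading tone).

The chord is a dominant seventh chord on Bb.
A dominant resolves down a perfect fifth: Bb → Eb. In Ab minor, Eb is scale degree 5, i.e. V.

V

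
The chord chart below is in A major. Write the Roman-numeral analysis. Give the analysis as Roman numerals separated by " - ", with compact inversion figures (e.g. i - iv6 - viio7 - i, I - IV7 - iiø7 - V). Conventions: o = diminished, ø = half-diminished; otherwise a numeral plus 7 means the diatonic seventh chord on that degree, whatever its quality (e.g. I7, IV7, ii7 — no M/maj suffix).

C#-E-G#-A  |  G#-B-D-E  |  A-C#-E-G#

I65 - V65 - I7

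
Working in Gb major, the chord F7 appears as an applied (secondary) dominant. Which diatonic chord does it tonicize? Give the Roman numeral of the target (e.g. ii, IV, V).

iii

The chord is a dominant seventh chord on F.
A dominant resolves down a perfect fifth: F → Bb. In Gb major, Bb is scale degree 3, i.e. iii.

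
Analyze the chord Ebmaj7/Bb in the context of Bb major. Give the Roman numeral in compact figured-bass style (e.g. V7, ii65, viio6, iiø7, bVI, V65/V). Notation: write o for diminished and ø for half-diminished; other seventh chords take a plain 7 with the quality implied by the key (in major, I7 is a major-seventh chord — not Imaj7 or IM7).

IV43

The pitches Eb-G-Bb-D form a major seventh chord rooted on Eb.
In Bb major, Eb is the subdominant; the diatonic major seventh chord there is IV7.
With Bb in the bass the chord is in second inversion, so the figured bass is 43.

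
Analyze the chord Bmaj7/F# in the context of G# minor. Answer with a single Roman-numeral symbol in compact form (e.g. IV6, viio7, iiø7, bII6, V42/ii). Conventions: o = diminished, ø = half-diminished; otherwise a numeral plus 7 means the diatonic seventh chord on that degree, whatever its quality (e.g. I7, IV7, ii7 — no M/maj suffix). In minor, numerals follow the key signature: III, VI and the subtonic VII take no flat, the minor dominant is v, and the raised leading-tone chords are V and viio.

III43

Stacked in thirds the chord is B-D#-F#-A#: a major seventh chord on B.
B is scale degree 3 in G# minor, and a major seventh chord on that degree is written III7.
With F# in the bass the chord is in second inversion, so the figured bass is 43.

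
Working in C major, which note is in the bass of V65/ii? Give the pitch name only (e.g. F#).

The applied chord V65/ii is rooted on A: A-C#-E-G.
The figure 65 means first inversion — the third is in the bass.

C#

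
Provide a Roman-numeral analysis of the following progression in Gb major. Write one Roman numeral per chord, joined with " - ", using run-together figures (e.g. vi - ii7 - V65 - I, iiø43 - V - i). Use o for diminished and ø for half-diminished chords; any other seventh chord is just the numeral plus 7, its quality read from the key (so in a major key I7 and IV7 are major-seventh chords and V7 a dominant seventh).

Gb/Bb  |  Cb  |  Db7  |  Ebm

I6 - IV - V7 - vi

Gb/Bb has root Gb, degree 1 in Gb major, so I6.
Cb has root Cb, degree 4 in Gb major, so IV.
Db7: dominant seventh chord on Db = scale degree 5 → V7.
Ebm has root Eb, degree 6 in Gb major, so vi.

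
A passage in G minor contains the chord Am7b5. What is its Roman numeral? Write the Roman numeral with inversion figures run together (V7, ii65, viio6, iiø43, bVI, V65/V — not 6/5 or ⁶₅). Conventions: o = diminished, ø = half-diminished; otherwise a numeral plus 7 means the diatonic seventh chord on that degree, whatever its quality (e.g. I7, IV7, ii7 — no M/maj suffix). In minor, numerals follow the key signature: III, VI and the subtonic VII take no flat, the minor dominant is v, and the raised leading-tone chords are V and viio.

The pitches A-C-Eb-G form a half-diminished seventh chord rooted on A.
A is scale degree 2 in G minor, and a half-diminished seventh chord on that degree is written iiø7.

iiø7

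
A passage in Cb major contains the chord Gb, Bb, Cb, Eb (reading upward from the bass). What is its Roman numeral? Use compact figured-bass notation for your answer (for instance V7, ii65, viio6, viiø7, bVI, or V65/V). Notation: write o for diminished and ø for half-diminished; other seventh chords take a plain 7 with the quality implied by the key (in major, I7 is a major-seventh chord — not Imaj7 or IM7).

Stacked in thirds the chord is Cb-Eb-Gb-Bb: a major seventh chord on Cb.
In Cb major, Cb is the tonic; the diatonic major seventh chord there is I7.
With Gb in the bass the chord is in second inversion, so the figured bass is 43.

I43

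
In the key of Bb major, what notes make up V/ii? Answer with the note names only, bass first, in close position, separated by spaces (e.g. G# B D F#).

G B D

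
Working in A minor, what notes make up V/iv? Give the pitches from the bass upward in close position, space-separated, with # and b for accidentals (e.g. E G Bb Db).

A C# E

V/iv is a secondary dominant — the dominant triad of iv. iv in A minor is D, so the applied chord's root is A, a perfect fifth above.
Building a major triad on A gives A-C#-E.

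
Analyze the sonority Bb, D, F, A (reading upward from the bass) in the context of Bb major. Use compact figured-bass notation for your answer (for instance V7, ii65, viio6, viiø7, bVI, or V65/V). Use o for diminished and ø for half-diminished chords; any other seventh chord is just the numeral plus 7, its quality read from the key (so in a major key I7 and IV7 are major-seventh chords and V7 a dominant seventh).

Stacked in thirds the chord is Bb-D-F-A: a major seventh chord on Bb.
Bb is scale degree 1 in Bb major, and a major seventh chord on that degree is written I7.

I7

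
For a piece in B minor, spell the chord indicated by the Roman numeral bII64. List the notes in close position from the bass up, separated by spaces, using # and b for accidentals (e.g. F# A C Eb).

G C E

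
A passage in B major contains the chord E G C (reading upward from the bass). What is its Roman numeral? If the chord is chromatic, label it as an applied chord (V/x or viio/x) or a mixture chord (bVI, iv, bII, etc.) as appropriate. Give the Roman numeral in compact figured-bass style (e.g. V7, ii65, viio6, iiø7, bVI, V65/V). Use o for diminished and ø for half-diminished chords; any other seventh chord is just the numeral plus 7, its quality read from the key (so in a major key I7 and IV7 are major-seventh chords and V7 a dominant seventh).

bII6

The pitches C-E-G form a major triad rooted on C.
C is the lowered second degree of B major (diatonic 2 would be C#). This is the Neapolitan sixth — a major triad on the lowered second degree, here in its customary first inversion.
With E in the bass the chord is in first inversion, so the figured bass is 6.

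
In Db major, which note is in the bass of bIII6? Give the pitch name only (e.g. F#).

Ab

bIII in Db major has root Fb; the chord is Fb-Ab-Cb.
The figure 6 means first inversion — the third is in the bass.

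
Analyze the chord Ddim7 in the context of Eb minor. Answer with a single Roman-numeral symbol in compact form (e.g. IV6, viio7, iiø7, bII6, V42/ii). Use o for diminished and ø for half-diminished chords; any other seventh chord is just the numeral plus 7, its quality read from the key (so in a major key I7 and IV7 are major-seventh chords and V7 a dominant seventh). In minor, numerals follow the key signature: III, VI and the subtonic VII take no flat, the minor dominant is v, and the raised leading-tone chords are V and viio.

viio7

Stacked in thirds the chord is D-F-Ab-Cb: a fully diminished seventh chord on D.
In Eb minor, D is the leading tone; the diatonic fully diminished seventh chord there is viio7.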